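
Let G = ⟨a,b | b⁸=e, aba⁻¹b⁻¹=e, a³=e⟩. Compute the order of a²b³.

Compute successive powers until reaching e:
  (a²b³)¹ = a²b³, (a²b³)² = ab⁶, (a²b³)³ = b, (a²b³)⁴ = a²b⁴, (a²b³)⁵ = ab⁷, (a²b³)⁶ = b², (a²b³)⁷ = a²b⁵, (a²b³)⁸ = a, (a²b³)⁹ = b³, (a²b³)¹⁰ = a²b⁶, (a²b³)¹¹ = ab, (a²b³)¹² = b⁴, (a²b³)¹³ = a²b⁷, (a²b³)¹⁴ = ab², (a²b³)¹⁵ = b⁵, (a²b³)¹⁶ = a², (a²b³)¹⁷ = ab³, (a²b³)¹⁸ = b⁶, (a²b³)¹⁹ = a²b, (a²b³)²⁰ = ab⁴, (a²b³)²¹ = b⁷, (a²b³)²² = a²b², (a²b³)²³ = ab⁵, (a²b³)²⁴ = e.
The smallest positive k with (a²b³)ᵏ = e is 24.

Answer: 24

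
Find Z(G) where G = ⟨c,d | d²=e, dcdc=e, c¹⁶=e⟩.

An element z ∈ Z(G) iff z commutes with every generator.
For example c⁸ is central: (c⁸)·c = c⁹ = c·(c⁸); (c⁸)·d = c⁸d = d·(c⁸).
Whereas c ∉ Z(G) since c·d = cd ≠ c¹⁵d = d·c.
Checking each of the 32 elements this way gives Z(G) = {e, c⁸}, of order 2.

Answer: {e, c⁸}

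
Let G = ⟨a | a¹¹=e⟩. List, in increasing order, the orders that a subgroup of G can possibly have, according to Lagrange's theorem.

|G| = 11 = 11. By Lagrange's theorem the order of any subgroup divides 11; the divisors of 11 are 1, 11.

Answer: 1, 11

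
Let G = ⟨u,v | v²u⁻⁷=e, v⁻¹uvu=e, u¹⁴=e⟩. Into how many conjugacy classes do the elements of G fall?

The conjugacy classes (representative and size) are:
  [e] (size 1), [u¹³] (size 2), [u¹²] (size 2), [u¹¹] (size 2), [u⁴] (size 2), [u⁵] (size 2), [u⁸] (size 2), [u⁷] (size 1), [u⁵v⁻¹] (size 7), [u⁵v] (size 7).
Class equation: 1 + 2 + 2 + 2 + 2 + 2 + 2 + 1 + 7 + 7 = 28 = |G|. So G has 10 conjugacy classes.

Answer: 10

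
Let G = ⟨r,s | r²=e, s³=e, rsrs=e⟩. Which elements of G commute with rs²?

⟨rs²⟩ ⊆ C_G(rs²) since powers of rs² commute with rs²; so |C_G(rs²)| ≥ |⟨rs²⟩| = 2.
By orbit–stabilizer, |C_G(rs²)| = |G| / |conj. class of rs²| = 6 / 3 = 2.
The 2 elements commuting with rs² are {e, rs²}.

Answer: {e, rs²}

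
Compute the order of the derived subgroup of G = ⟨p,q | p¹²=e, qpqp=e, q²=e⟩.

G' = [G, G] is generated by all commutators. The generator-pair commutators are: [p, q] = p².
The subgroup they normally generate is {e, p², p⁴, p⁶, p⁸, p¹⁰}, of order 6.
Check: |G/G'| = 24/6 = 4 is the order of the abelianisation.

Answer: 6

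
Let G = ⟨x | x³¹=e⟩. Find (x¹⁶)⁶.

Compute successive powers of (x¹⁶), reducing at each step:
  (x¹⁶)²: (x¹⁶) · x¹⁶ = x
  (x¹⁶)³: x · x¹⁶ = x¹⁷
  (x¹⁶)⁴: (x¹⁷) · x¹⁶ = x²
  (x¹⁶)⁵: (x²) · x¹⁶ = x¹⁸
  (x¹⁶)⁶: (x¹⁸) · x¹⁶ = x³

Answer: x³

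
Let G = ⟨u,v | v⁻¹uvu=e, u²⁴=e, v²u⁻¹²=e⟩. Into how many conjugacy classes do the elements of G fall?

The conjugacy classes (representative and size) are:
  [e] (size 1), [u] (size 2), [u²] (size 2), [u³] (size 2), [u⁴] (size 2), [u⁵] (size 2), [u¹⁸] (size 2), [u⁷] (size 2), [u¹⁶] (size 2), [u¹⁵] (size 2), [u¹⁴] (size 2), [u¹³] (size 2), [u¹²] (size 1), [u⁶v] (size 12), [u⁵v⁻¹] (size 12).
Class equation: 1 + 2 + 2 + 2 + 2 + 2 + 2 + 2 + 2 + 2 + 2 + 2 + 1 + 12 + 12 = 48 = |G|. So G has 15 conjugacy classes.

Answer: 15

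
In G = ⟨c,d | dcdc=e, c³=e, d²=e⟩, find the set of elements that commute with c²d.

⟨c²d⟩ ⊆ C_G(c²d) since powers of c²d commute with c²d; so |C_G(c²d)| ≥ |⟨c²d⟩| = 2.
By orbit–stabilizer, |C_G(c²d)| = |G| / |conj. class of c²d| = 6 / 3 = 2.
The 2 elements commuting with c²d are {e, c²d}.

Answer: {e, c²d}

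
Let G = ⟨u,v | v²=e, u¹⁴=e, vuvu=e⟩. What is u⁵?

Compute successive powers of u, reducing at each step:
  u²: u · u = u²
  u³: (u²) · u = u³
  u⁴: (u³) · u = u⁴
  u⁵: (u⁴) · u = u⁵

Answer: u⁵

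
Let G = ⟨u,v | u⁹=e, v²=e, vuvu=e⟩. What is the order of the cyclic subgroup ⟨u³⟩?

|⟨u³⟩| equals the order of u³. Compute successive powers until reaching e:
  (u³)¹ = u³, (u³)² = u⁶, (u³)³ = e.
The smallest positive k with (u³)ᵏ = e is 3, so |⟨u³⟩| = 3.

Answer: 3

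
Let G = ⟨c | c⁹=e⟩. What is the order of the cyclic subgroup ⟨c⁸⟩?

|⟨c⁸⟩| equals the order of c⁸. Compute successive powers until reaching e:
  (c⁸)¹ = c⁸, (c⁸)² = c⁷, (c⁸)³ = c⁶, (c⁸)⁴ = c⁵, (c⁸)⁵ = c⁴, (c⁸)⁶ = c³, (c⁸)⁷ = c², (c⁸)⁸ = c, (c⁸)⁹ = e.
The smallest positive k with (c⁸)ᵏ = e is 9, so |⟨c⁸⟩| = 9.

Answer: 9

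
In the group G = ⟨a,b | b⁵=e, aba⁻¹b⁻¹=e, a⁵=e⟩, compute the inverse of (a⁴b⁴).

The order of (a⁴b⁴) is 5 (smallest k with (a⁴b⁴)ᵏ = e), so (a⁴b⁴)⁻¹ = (a⁴b⁴)⁴ = ab.
Check: (a⁴b⁴) · (ab) → (a⁴b⁴) · a = b⁴;   (b⁴) · b = e, giving e as required.

Answer: ab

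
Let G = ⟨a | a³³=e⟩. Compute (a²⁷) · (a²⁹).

Compute (a²⁷) · (a²⁹) by multiplying left to right and reducing via the relations at each step:
  (a²⁷) · a²⁹ = a²³

Answer: a²³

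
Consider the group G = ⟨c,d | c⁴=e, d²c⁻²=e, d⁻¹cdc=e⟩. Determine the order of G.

Enumerate words in the generators, reducing via the relations: the distinct elements are
  {c, d, e, cd, c², c³, d⁻¹, cd⁻¹}.
No further products give new elements, so |G| = 8.

Answer: 8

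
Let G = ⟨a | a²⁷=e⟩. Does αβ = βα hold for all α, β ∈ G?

G has a single generator, so G is cyclic and hence abelian.

Answer: Yes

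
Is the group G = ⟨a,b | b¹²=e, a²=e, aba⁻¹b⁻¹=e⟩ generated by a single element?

|G| = 24, but the maximum element order in G is 12 < 24. No single element generates all of G, so G is not cyclic.

Answer: No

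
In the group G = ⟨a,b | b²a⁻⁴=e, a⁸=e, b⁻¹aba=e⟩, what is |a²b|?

Compute successive powers until reaching e:
  (a²b)¹ = a²b, (a²b)² = a⁴, (a²b)³ = a²b⁻¹, (a²b)⁴ = e.
The smallest positive k with (a²b)ᵏ = e is 4.

Answer: 4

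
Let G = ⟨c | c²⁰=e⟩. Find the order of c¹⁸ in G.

Compute successive powers until reaching e:
  (c¹⁸)¹ = c¹⁸, (c¹⁸)² = c¹⁶, (c¹⁸)³ = c¹⁴, (c¹⁸)⁴ = c¹², (c¹⁸)⁵ = c¹⁰, (c¹⁸)⁶ = c⁸, (c¹⁸)⁷ = c⁶, (c¹⁸)⁸ = c⁴, (c¹⁸)⁹ = c², (c¹⁸)¹⁰ = e.
The smallest positive k with (c¹⁸)ᵏ = e is 10.

Answer: 10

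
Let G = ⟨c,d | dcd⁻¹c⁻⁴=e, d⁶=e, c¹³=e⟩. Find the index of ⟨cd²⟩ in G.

First find ord(cd²) by computing successive powers:
  (cd²)¹ = cd², (cd²)² = c⁴d⁴, (cd²)³ = e.
So |⟨cd²⟩| = ord(cd²) = 3. With |G| = 78, by Lagrange [G : ⟨cd²⟩] = 78/3 = 26.

Answer: 26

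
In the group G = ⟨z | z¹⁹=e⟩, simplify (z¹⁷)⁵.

Compute successive powers of (z¹⁷), reducing at each step:
  (z¹⁷)²: (z¹⁷) · z¹⁷ = z¹⁵
  (z¹⁷)³: (z¹⁵) · z¹⁷ = z¹³
  (z¹⁷)⁴: (z¹³) · z¹⁷ = z¹¹
  (z¹⁷)⁵: (z¹¹) · z¹⁷ = z⁹

Answer: z⁹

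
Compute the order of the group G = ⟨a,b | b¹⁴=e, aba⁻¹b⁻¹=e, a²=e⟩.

Enumerate words in the generators, reducing via the relations: the distinct elements are
  {a, b, e, ab, b², b³, b⁴, b⁵, b⁶, b⁷, b⁸, b⁹, ab², ab³, ab⁴, ab⁵, ab⁶, ab⁷, ab⁸, ab⁹, b¹², b¹³, b¹¹, b¹⁰, ab¹², ab¹³, ab¹¹, ab¹⁰}.
No further products give new elements, so |G| = 28.

Answer: 28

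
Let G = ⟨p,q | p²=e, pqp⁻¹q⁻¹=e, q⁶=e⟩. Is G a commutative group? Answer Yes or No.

Each pair of generators commutes: p·q = pq = q·p. Since the generators pairwise commute, every element of G commutes with every other, so G is abelian.

Answer: Yes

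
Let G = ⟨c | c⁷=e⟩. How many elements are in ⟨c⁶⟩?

|⟨c⁶⟩| equals the order of c⁶. Compute successive powers until reaching e:
  (c⁶)¹ = c⁶, (c⁶)² = c⁵, (c⁶)³ = c⁴, (c⁶)⁴ = c³, (c⁶)⁵ = c², (c⁶)⁶ = c, (c⁶)⁷ = e.
The smallest positive k with (c⁶)ᵏ = e is 7, so |⟨c⁶⟩| = 7.

Answer: 7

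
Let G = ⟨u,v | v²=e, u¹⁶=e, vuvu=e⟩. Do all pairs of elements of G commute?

u·v = uv but v·u = u¹⁵v, so u·v ≠ v·u and G is not abelian.

Answer: No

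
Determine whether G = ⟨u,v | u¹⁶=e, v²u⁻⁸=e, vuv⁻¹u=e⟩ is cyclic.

Every cyclic group is abelian. But u·v = uv while v·u = u⁷v⁻¹, so u·v ≠ v·u and G is not abelian. Hence G is not cyclic.

Answer: No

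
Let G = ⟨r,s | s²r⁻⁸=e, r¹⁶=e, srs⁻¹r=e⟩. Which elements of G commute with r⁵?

⟨r⁵⟩ ⊆ C_G(r⁵) since powers of r⁵ commute with r⁵; so |C_G(r⁵)| ≥ |⟨r⁵⟩| = 16.
By orbit–stabilizer, |C_G(r⁵)| = |G| / |conj. class of r⁵| = 32 / 2 = 16.
The 16 elements commuting with r⁵ are {e, r, r², r³, r⁴, r⁵, r⁶, r⁷, r⁸, r⁹, r¹⁰, r¹¹, r¹², r¹³, r¹⁴, r¹⁵}.

Answer: {e, r, r², r³, r⁴, r⁵, r⁶, r⁷, r⁸, r⁹, r¹⁰, r¹¹, r¹², r¹³, r¹⁴, r¹⁵}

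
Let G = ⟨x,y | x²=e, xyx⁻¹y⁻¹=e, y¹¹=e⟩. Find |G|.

Enumerate words in the generators, reducing via the relations: the distinct elements are
  {e, x, y, xy, y², y³, y⁴, y⁵, y⁶, y⁷, y⁸, y⁹, xy², xy³, xy⁴, xy⁵, xy⁶, xy⁷, xy⁸, xy⁹, y¹⁰, xy¹⁰}.
No further products give new elements, so |G| = 22.

Answer: 22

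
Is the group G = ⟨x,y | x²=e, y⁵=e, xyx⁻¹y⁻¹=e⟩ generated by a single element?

|G| = 10. The element xy has order 10 (its powers give 10 distinct elements), so ⟨xy⟩ = G and G is cyclic.

Answer: Yes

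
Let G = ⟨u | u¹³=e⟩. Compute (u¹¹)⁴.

Compute successive powers of (u¹¹), reducing at each step:
  (u¹¹)²: (u¹¹) · u¹¹ = u⁹
  (u¹¹)³: (u⁹) · u¹¹ = u⁷
  (u¹¹)⁴: (u⁷) · u¹¹ = u⁵

Answer: u⁵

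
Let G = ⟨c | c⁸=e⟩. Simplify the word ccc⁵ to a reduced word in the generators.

Multiply left to right, reducing at each step:
  c · c = c²
  (c²) · c⁵ = c⁷

Answer: c⁷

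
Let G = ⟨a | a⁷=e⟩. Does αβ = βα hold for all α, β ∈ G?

G has a single generator, so G is cyclic and hence abelian.

Answer: Yes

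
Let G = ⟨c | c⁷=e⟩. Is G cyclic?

|G| = 7. The element c has order 7 (its powers give 7 distinct elements), so ⟨c⟩ = G and G is cyclic.

Answer: Yes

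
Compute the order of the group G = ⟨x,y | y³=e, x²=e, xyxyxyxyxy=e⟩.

Enumerate words in the generators, reducing via the relations: the distinct elements are
  {e, x, y, xy, yx, y², xyx, xy², yxy, y²x, xyxy, xy²x, yxyx, yxy², y²xy, xyxyx, xyxy², xy²xy, yxy²x, y²xyx, y²xy², xyxy²x, xy²xyx, xy²xy², yxyxy², yxy²xy, y²xyxy, y²xy²x, xyxy²xy, xy²xyxy, xy²xy²x, yxyxy²x, yxy²xyx, yxy²xy², y²xyxy², y²xy²xy, xyxy²xyx, xyxy²xy², xy²xyxy², yxyxy²xy, yxy²xyxy, y²xyxy²x, y²xy²xyx, xyxy²xyxy, xy²xyxy²x, yxyxy²xy², yxy²xyxy², y²xyxy²xy, y²xy²xyxy, xyxy²xyxy², xy²xyxy²xy, yxy²xyxy²x, y²xyxy²xyx, y²xyxy²xy², y²xy²xyxy², xyxy²xyxy²x, xy²xyxy²xyx, xy²xyxy²xy², yxy²xyxy²xy, xyxy²xyxy²xy}.
No further products give new elements, so |G| = 60.

Answer: 60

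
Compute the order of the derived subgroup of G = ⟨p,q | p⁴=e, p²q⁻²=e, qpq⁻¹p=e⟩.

G' = [G, G] is generated by all commutators. The generator-pair commutators are: [p, q] = p².
The subgroup they normally generate is {e, p²}, of order 2.
Check: |G/G'| = 8/2 = 4 is the order of the abelianisation.

Answer: 2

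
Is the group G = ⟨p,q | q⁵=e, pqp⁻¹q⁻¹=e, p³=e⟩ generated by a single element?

|G| = 15. The element pq has order 15 (its powers give 15 distinct elements), so ⟨pq⟩ = G and G is cyclic.

Answer: Yes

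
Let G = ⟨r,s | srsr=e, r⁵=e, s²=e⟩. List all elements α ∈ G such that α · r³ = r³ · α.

⟨r³⟩ ⊆ C_G(r³) since powers of r³ commute with r³; so |C_G(r³)| ≥ |⟨r³⟩| = 5.
By orbit–stabilizer, |C_G(r³)| = |G| / |conj. class of r³| = 10 / 2 = 5.
The 5 elements commuting with r³ are {e, r, r², r³, r⁴}.

Answer: {e, r, r², r³, r⁴}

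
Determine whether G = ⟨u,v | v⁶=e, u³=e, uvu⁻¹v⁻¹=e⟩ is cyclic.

|G| = 18, but the maximum element order in G is 6 < 18. No single element generates all of G, so G is not cyclic.

Answer: No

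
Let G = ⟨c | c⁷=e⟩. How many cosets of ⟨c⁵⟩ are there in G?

First find ord(c⁵) by computing successive powers:
  (c⁵)¹ = c⁵, (c⁵)² = c³, (c⁵)³ = c, (c⁵)⁴ = c⁶, (c⁵)⁵ = c⁴, (c⁵)⁶ = c², (c⁵)⁷ = e.
So |⟨c⁵⟩| = ord(c⁵) = 7. With |G| = 7, by Lagrange [G : ⟨c⁵⟩] = 7/7 = 1.

Answer: 1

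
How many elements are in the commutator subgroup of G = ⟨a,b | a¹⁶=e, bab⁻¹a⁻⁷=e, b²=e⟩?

G' = [G, G] is generated by all commutators. The generator-pair commutators are: [a, b] = a¹⁰.
The subgroup they normally generate is {e, a², a⁴, a⁶, a⁸, a¹⁰, a¹², a¹⁴}, of order 8.
Check: |G/G'| = 32/8 = 4 is the order of the abelianisation.

Answer: 8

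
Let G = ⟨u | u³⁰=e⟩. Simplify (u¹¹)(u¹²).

Compute (u¹¹) · (u¹²) by multiplying left to right and reducing via the relations at each step:
  (u¹¹) · u¹² = u²³

Answer: u²³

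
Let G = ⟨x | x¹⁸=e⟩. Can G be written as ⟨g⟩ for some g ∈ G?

|G| = 18. The element x has order 18 (its powers give 18 distinct elements), so ⟨x⟩ = G and G is cyclic.

Answer: Yes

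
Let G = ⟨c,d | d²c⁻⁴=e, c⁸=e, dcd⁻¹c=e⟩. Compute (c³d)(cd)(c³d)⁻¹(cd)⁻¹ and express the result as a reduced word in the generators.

[(c³d), (cd)] = (c³d)·(cd)·(c³d)⁻¹·(cd)⁻¹.
  (c³d) · (cd) = c⁶
  (c⁶) · (c³d⁻¹) = cd⁻¹
  (cd⁻¹) · (cd⁻¹) = c⁴

Answer: c⁴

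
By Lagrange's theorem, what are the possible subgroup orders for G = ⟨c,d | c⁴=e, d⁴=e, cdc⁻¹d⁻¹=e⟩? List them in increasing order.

|G| = 16 = 2⁴. By Lagrange's theorem the order of any subgroup divides 16; the divisors of 16 are 1, 2, 4, 8, 16.

Answer: 1, 2, 4, 8, 16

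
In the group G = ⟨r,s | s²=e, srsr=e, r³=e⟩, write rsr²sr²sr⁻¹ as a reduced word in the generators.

Multiply left to right, reducing at each step:
  r · s = rs
  (rs) · r² = r²s
  (r²s) · s = r²
  (r²) · r² = r
  r · s = rs
  (rs) · r⁻¹ = r²s

Answer: r²s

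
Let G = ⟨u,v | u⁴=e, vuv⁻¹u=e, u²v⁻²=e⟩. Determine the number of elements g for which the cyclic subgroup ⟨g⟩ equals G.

⟨g⟩ = G would require ord(g) = |G| = 8, but the maximum element order in G is 4 < 8. So G is not cyclic and no single element generates it: the count is 0.

Answer: 0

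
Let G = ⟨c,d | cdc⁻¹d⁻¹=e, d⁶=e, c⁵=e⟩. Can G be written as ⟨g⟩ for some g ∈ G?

|G| = 30. The element cd has order 30 (its powers give 30 distinct elements), so ⟨cd⟩ = G and G is cyclic.

Answer: Yes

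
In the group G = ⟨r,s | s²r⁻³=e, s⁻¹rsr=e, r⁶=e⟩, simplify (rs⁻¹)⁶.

Compute successive powers of (rs⁻¹), reducing at each step:
  (rs⁻¹)²: (rs⁻¹) · r = s⁻¹;   (s⁻¹) · s⁻¹ = r³
  (rs⁻¹)³: (r³) · r = r⁴;   (r⁴) · s⁻¹ = rs
  (rs⁻¹)⁴: (rs) · r = s;   s · s⁻¹ = e
  (rs⁻¹)⁵: e · r = r;   r · s⁻¹ = rs⁻¹
  (rs⁻¹)⁶: (rs⁻¹) · r = s⁻¹;   (s⁻¹) · s⁻¹ = r³

Answer: r³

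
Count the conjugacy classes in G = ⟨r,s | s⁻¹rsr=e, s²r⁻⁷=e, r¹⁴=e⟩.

The conjugacy classes (representative and size) are:
  [e] (size 1), [r¹³] (size 2), [r¹²] (size 2), [r¹¹] (size 2), [r⁴] (size 2), [r⁵] (size 2), [r⁸] (size 2), [r⁷] (size 1), [r⁵s⁻¹] (size 7), [r⁵s] (size 7).
Class equation: 1 + 2 + 2 + 2 + 2 + 2 + 2 + 1 + 7 + 7 = 28 = |G|. So G has 10 conjugacy classes.

Answer: 10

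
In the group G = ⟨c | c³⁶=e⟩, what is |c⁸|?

Compute successive powers until reaching e:
  (c⁸)¹ = c⁸, (c⁸)² = c¹⁶, (c⁸)³ = c²⁴, (c⁸)⁴ = c³², (c⁸)⁵ = c⁴, (c⁸)⁶ = c¹², (c⁸)⁷ = c²⁰, (c⁸)⁸ = c²⁸, (c⁸)⁹ = e.
The smallest positive k with (c⁸)ᵏ = e is 9.

Answer: 9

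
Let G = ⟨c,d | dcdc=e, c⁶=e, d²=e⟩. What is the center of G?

An element z ∈ Z(G) iff z commutes with every generator.
For example c³ is central: (c³)·c = c⁴ = c·(c³); (c³)·d = c³d = d·(c³).
Whereas c ∉ Z(G) since c·d = cd ≠ c⁵d = d·c.
Checking each of the 12 elements this way gives Z(G) = {e, c³}, of order 2.

Answer: {e, c³}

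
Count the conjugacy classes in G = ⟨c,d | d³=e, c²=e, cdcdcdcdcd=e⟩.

The conjugacy classes (representative and size) are:
  [e] (size 1), [cdcd²cdcd²c] (size 15), [dcdcd²c] (size 20), [cd²cd²c] (size 12), [d²cdcd²] (size 12).
Class equation: 1 + 15 + 20 + 12 + 12 = 60 = |G|. So G has 5 conjugacy classes.

Answer: 5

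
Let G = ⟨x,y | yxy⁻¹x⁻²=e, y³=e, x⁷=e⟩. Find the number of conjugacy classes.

The conjugacy classes (representative and size) are:
  [e] (size 1), [x²] (size 3), [x⁵] (size 3), [y] (size 7), [y²] (size 7).
Class equation: 1 + 3 + 3 + 7 + 7 = 21 = |G|. So G has 5 conjugacy classes.

Answer: 5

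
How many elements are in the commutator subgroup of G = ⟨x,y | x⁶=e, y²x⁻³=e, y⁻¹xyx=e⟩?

G' = [G, G] is generated by all commutators. The generator-pair commutators are: [x, y] = x².
The subgroup they normally generate is {e, x², x⁴}, of order 3.
Check: |G/G'| = 12/3 = 4 is the order of the abelianisation.

Answer: 3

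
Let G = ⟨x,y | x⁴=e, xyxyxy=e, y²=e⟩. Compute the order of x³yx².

Compute successive powers until reaching e:
  (x³yx²)¹ = x³yx², (x³yx²)² = x²yx, (x³yx²)³ = e.
The smallest positive k with (x³yx²)ᵏ = e is 3.

Answer: 3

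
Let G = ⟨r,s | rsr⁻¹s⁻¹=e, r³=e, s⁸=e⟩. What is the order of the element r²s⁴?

Compute successive powers until reaching e:
  (r²s⁴)¹ = r²s⁴, (r²s⁴)² = r, (r²s⁴)³ = s⁴, (r²s⁴)⁴ = r², (r²s⁴)⁵ = rs⁴, (r²s⁴)⁶ = e.
The smallest positive k with (r²s⁴)ᵏ = e is 6.

Answer: 6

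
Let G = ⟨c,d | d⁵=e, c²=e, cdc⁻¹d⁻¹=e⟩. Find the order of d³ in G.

Compute successive powers until reaching e:
  (d³)¹ = d³, (d³)² = d, (d³)³ = d⁴, (d³)⁴ = d², (d³)⁵ = e.
The smallest positive k with (d³)ᵏ = e is 5.

Answer: 5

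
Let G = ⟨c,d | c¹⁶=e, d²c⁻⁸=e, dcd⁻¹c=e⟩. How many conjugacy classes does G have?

The conjugacy classes (representative and size) are:
  [e] (size 1), [c] (size 2), [c¹⁴] (size 2), [c¹³] (size 2), [c¹²] (size 2), [c⁵] (size 2), [c¹⁰] (size 2), [c⁷] (size 2), [c⁸] (size 1), [d⁻¹] (size 8), [c⁷d⁻¹] (size 8).
Class equation: 1 + 2 + 2 + 2 + 2 + 2 + 2 + 2 + 1 + 8 + 8 = 32 = |G|. So G has 11 conjugacy classes.

Answer: 11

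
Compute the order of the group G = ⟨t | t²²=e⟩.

G is generated by a single element, so G is cyclic. The relator gives t²² = e and no smaller power is forced to be e, so the 22 powers {e, t, t², t³, t⁴, t⁵, t⁶, t⁷, t⁸, t⁹, t²¹, t²⁰, t¹², t¹³, t¹¹, t¹⁰, t¹⁴, t¹⁵, t¹⁶, t¹⁷, t¹⁸, t¹⁹} are distinct. Hence |G| = 22.

Answer: 22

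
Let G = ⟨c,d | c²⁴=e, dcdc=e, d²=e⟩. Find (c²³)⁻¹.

The order of (c²³) is 24 (smallest k with (c²³)ᵏ = e), so (c²³)⁻¹ = (c²³)²³ = c.
Check: (c²³) · c → (c²³) · c = e, giving e as required.

Answer: c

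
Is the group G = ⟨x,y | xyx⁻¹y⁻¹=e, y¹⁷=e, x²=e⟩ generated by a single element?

|G| = 34. The element xy has order 34 (its powers give 34 distinct elements), so ⟨xy⟩ = G and G is cyclic.

Answer: Yes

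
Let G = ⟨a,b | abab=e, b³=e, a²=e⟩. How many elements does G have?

Enumerate words in the generators, reducing via the relations: the distinct elements are
  {a, b, e, ab, b², ab²}.
No further products give new elements, so |G| = 6.

Answer: 6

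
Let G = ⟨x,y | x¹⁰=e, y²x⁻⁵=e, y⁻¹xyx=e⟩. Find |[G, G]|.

G' = [G, G] is generated by all commutators. The generator-pair commutators are: [x, y] = x².
The subgroup they normally generate is {e, x², x⁴, x⁶, x⁸}, of order 5.
Check: |G/G'| = 20/5 = 4 is the order of the abelianisation.

Answer: 5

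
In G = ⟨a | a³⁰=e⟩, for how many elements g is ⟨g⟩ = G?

G is cyclic of order 30. An element generates G iff its order is 30, and a cyclic group of order 30 has exactly φ(30) = 8 such elements.

Answer: 8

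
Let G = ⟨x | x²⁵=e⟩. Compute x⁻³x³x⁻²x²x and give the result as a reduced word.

Multiply left to right, reducing at each step:
  (x²²) · x³ = e
  e · x⁻² = x²³
  (x²³) · x² = e
  e · x = x

Answer: x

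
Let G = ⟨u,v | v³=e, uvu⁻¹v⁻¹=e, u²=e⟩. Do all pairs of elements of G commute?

Each pair of generators commutes: u·v = uv = v·u. Since the generators pairwise commute, every element of G commutes with every other, so G is abelian.

Answer: Yes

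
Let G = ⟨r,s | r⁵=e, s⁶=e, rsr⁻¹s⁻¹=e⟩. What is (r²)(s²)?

Compute (r²) · (s²) by multiplying left to right and reducing via the relations at each step:
  (r²) · s² = r²s²

Answer: r²s²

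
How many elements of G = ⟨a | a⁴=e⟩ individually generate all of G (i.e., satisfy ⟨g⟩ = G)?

G is cyclic of order 4. An element generates G iff its order is 4, and a cyclic group of order 4 has exactly φ(4) = 2 such elements.

Answer: 2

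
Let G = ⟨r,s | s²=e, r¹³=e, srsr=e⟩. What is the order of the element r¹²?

Compute successive powers until reaching e:
  (r¹²)¹ = r¹², (r¹²)² = r¹¹, (r¹²)³ = r¹⁰, (r¹²)⁴ = r⁹, (r¹²)⁵ = r⁸, (r¹²)⁶ = r⁷, (r¹²)⁷ = r⁶, (r¹²)⁸ = r⁵, (r¹²)⁹ = r⁴, (r¹²)¹⁰ = r³, (r¹²)¹¹ = r², (r¹²)¹² = r, (r¹²)¹³ = e.
The smallest positive k with (r¹²)ᵏ = e is 13.

Answer: 13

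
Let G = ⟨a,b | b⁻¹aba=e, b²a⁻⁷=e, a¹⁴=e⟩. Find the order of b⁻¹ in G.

Compute successive powers until reaching e:
  (b⁻¹)¹ = b⁻¹, (b⁻¹)² = a⁷, (b⁻¹)³ = b, (b⁻¹)⁴ = e.
The smallest positive k with (b⁻¹)ᵏ = e is 4.

Answer: 4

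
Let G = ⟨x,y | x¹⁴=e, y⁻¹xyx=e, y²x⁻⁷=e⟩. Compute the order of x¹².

Compute successive powers until reaching e:
  (x¹²)¹ = x¹², (x¹²)² = x¹⁰, (x¹²)³ = x⁸, (x¹²)⁴ = x⁶, (x¹²)⁵ = x⁴, (x¹²)⁶ = x², (x¹²)⁷ = e.
The smallest positive k with (x¹²)ᵏ = e is 7.

Answer: 7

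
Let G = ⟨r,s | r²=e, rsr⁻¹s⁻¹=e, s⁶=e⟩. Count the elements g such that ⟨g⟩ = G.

⟨g⟩ = G would require ord(g) = |G| = 12, but the maximum element order in G is 6 < 12. So G is not cyclic and no single element generates it: the count is 0.

Answer: 0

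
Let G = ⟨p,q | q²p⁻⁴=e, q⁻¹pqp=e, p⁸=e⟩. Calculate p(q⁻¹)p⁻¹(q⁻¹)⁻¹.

[p, (q⁻¹)] = p·(q⁻¹)·p⁻¹·(q⁻¹)⁻¹.
  p · (q⁻¹) = pq⁻¹
  (pq⁻¹) · (p⁷) = p²q⁻¹
  (p²q⁻¹) · q = p²

Answer: p²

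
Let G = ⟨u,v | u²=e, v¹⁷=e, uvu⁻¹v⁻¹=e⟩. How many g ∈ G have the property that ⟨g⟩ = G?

G is cyclic of order 34. An element generates G iff its order is 34, and a cyclic group of order 34 has exactly φ(34) = 16 such elements.

Answer: 16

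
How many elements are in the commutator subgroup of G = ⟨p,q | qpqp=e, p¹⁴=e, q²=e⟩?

G' = [G, G] is generated by all commutators. The generator-pair commutators are: [p, q] = p².
The subgroup they normally generate is {e, p², p⁴, p⁶, p⁸, p¹⁰, p¹²}, of order 7.
Check: |G/G'| = 28/7 = 4 is the order of the abelianisation.

Answer: 7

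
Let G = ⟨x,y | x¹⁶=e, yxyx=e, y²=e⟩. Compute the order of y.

Compute successive powers until reaching e:
  y¹ = y, y² = e.
The smallest positive k with yᵏ = e is 2.

Answer: 2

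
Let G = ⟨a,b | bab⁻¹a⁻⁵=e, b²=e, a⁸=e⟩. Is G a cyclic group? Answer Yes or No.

Every cyclic group is abelian. But a·b = ab while b·a = a⁵b, so a·b ≠ b·a and G is not abelian. Hence G is not cyclic.

Answer: No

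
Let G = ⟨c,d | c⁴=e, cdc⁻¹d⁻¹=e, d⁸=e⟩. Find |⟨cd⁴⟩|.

|⟨cd⁴⟩| equals the order of cd⁴. Compute successive powers until reaching e:
  (cd⁴)¹ = cd⁴, (cd⁴)² = c², (cd⁴)³ = c³d⁴, (cd⁴)⁴ = e.
The smallest positive k with (cd⁴)ᵏ = e is 4, so |⟨cd⁴⟩| = 4.

Answer: 4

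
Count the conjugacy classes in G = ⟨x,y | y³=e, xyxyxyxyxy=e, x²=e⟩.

The conjugacy classes (representative and size) are:
  [e] (size 1), [xyxy²xyxy²x] (size 15), [yxyxy²x] (size 20), [xy²xy²x] (size 12), [y²xyxy²] (size 12).
Class equation: 1 + 15 + 20 + 12 + 12 = 60 = |G|. So G has 5 conjugacy classes.

Answer: 5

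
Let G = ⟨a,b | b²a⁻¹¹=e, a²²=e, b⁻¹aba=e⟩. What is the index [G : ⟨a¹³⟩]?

First find ord(a¹³) by computing successive powers:
  (a¹³)¹ = a¹³, (a¹³)² = a⁴, (a¹³)³ = a¹⁷, (a¹³)⁴ = a⁸, (a¹³)⁵ = a²¹, (a¹³)⁶ = a¹², (a¹³)⁷ = a³, (a¹³)⁸ = a¹⁶, (a¹³)⁹ = a⁷, (a¹³)¹⁰ = a²⁰, (a¹³)¹¹ = a¹¹, (a¹³)¹² = a², (a¹³)¹³ = a¹⁵, (a¹³)¹⁴ = a⁶, (a¹³)¹⁵ = a¹⁹, (a¹³)¹⁶ = a¹⁰, (a¹³)¹⁷ = a, (a¹³)¹⁸ = a¹⁴, (a¹³)¹⁹ = a⁵, (a¹³)²⁰ = a¹⁸, (a¹³)²¹ = a⁹, (a¹³)²² = e.
So |⟨a¹³⟩| = ord(a¹³) = 22. With |G| = 44, by Lagrange [G : ⟨a¹³⟩] = 44/22 = 2.

Answer: 2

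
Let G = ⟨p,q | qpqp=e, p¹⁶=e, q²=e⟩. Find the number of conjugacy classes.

The conjugacy classes (representative and size) are:
  [e] (size 1), [p¹⁵] (size 2), [p²] (size 2), [p³] (size 2), [p¹²] (size 2), [p⁵] (size 2), [p⁶] (size 2), [p⁷] (size 2), [p⁸] (size 1), [p²q] (size 8), [p¹⁵q] (size 8).
Class equation: 1 + 2 + 2 + 2 + 2 + 2 + 2 + 2 + 1 + 8 + 8 = 32 = |G|. So G has 11 conjugacy classes.

Answer: 11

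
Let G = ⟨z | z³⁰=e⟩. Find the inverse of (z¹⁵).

The order of (z¹⁵) is 2 (smallest k with (z¹⁵)ᵏ = e), so (z¹⁵)⁻¹ = (z¹⁵)¹ = z¹⁵.
Check: (z¹⁵) · (z¹⁵) → (z¹⁵) · z¹⁵ = e, giving e as required.

Answer: z¹⁵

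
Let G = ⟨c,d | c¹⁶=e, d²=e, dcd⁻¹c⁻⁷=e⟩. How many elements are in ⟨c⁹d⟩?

|⟨c⁹d⟩| equals the order of c⁹d. Compute successive powers until reaching e:
  (c⁹d)¹ = c⁹d, (c⁹d)² = c⁸, (c⁹d)³ = cd, (c⁹d)⁴ = e.
The smallest positive k with (c⁹d)ᵏ = e is 4, so |⟨c⁹d⟩| = 4.

Answer: 4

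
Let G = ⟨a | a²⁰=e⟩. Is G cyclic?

|G| = 20. The element a has order 20 (its powers give 20 distinct elements), so ⟨a⟩ = G and G is cyclic.

Answer: Yes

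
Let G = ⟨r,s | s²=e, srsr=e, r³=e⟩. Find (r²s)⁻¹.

The order of (r²s) is 2 (smallest k with (r²s)ᵏ = e), so (r²s)⁻¹ = (r²s)¹ = r²s.
Check: (r²s) · (r²s) → (r²s) · r² = s;   s · s = e, giving e as required.

Answer: r²s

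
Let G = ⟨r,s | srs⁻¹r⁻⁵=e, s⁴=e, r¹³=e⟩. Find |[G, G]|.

G' = [G, G] is generated by all commutators. The generator-pair commutators are: [r, s] = r⁹.
The subgroup they normally generate is {e, r, r², r³, r⁴, r⁵, r⁶, r⁷, r⁸, r⁹, r¹⁰, r¹¹, r¹²}, of order 13.
Check: |G/G'| = 52/13 = 4 is the order of the abelianisation.

Answer: 13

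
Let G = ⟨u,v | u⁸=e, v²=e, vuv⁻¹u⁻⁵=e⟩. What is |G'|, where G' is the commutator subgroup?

G' = [G, G] is generated by all commutators. The generator-pair commutators are: [u, v] = u⁴.
The subgroup they normally generate is {e, u⁴}, of order 2.
Check: |G/G'| = 16/2 = 8 is the order of the abelianisation.

Answer: 2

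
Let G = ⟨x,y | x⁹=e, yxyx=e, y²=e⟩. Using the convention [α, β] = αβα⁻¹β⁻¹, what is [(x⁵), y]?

[(x⁵), y] = (x⁵)·y·(x⁵)⁻¹·y⁻¹.
  (x⁵) · y = x⁵y
  (x⁵y) · (x⁴) = xy
  (xy) · y = x

Answer: x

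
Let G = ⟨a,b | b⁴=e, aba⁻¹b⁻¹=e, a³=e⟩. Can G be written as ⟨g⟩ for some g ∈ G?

|G| = 12. The element ab has order 12 (its powers give 12 distinct elements), so ⟨ab⟩ = G and G is cyclic.

Answer: Yes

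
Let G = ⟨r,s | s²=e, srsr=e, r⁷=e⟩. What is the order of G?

Enumerate words in the generators, reducing via the relations: the distinct elements are
  {e, r, s, rs, r², r³, r⁴, r⁵, r⁶, r²s, r³s, r⁴s, r⁵s, r⁶s}.
No further products give new elements, so |G| = 14.

Answer: 14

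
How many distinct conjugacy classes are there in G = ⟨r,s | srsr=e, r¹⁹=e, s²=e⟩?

The conjugacy classes (representative and size) are:
  [e] (size 1), [r¹⁸] (size 2), [r²] (size 2), [r¹⁶] (size 2), [r⁴] (size 2), [r¹⁴] (size 2), [r¹³] (size 2), [r¹²] (size 2), [r⁸] (size 2), [r⁹] (size 2), [s] (size 19).
Class equation: 1 + 2 + 2 + 2 + 2 + 2 + 2 + 2 + 2 + 2 + 19 = 38 = |G|. So G has 11 conjugacy classes.

Answer: 11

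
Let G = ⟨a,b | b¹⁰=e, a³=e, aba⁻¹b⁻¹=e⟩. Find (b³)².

Compute successive powers of (b³), reducing at each step:
  (b³)²: (b³) · b³ = b⁶

Answer: b⁶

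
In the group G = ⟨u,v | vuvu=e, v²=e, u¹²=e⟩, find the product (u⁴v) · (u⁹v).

Compute (u⁴v) · (u⁹v) by multiplying left to right and reducing via the relations at each step:
  (u⁴v) · u⁹ = u⁷v
  (u⁷v) · v = u⁷

Answer: u⁷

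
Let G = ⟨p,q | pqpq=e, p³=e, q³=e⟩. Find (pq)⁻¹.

The order of (pq) is 2 (smallest k with (pq)ᵏ = e), so (pq)⁻¹ = (pq)¹ = pq.
Check: (pq) · (pq) → (pq) · p = q²;   (q²) · q = e, giving e as required.

Answer: pq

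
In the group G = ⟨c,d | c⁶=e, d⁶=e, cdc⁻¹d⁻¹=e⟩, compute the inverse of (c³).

The order of (c³) is 2 (smallest k with (c³)ᵏ = e), so (c³)⁻¹ = (c³)¹ = c³.
Check: (c³) · (c³) → (c³) · c³ = e, giving e as required.

Answer: c³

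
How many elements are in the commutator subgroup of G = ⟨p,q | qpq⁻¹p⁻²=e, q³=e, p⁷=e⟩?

G' = [G, G] is generated by all commutators. The generator-pair commutators are: [p, q] = p⁶.
The subgroup they normally generate is {e, p, p², p³, p⁴, p⁵, p⁶}, of order 7.
Check: |G/G'| = 21/7 = 3 is the order of the abelianisation.

Answer: 7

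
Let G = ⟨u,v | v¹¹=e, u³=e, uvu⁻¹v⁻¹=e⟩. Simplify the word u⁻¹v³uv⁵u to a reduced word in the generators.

Multiply left to right, reducing at each step:
  (u²) · v³ = u²v³
  (u²v³) · u = v³
  (v³) · v⁵ = v⁸
  (v⁸) · u = uv⁸

Answer: uv⁸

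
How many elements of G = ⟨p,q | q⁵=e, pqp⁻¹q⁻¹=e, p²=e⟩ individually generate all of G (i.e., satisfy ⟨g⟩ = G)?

G is cyclic of order 10. An element generates G iff its order is 10, and a cyclic group of order 10 has exactly φ(10) = 4 such elements.

Answer: 4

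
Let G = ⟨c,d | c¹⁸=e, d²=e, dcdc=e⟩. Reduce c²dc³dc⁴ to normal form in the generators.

Multiply left to right, reducing at each step:
  (c²) · d = c²d
  (c²d) · c³ = c¹⁷d
  (c¹⁷d) · d = c¹⁷
  (c¹⁷) · c⁴ = c³

Answer: c³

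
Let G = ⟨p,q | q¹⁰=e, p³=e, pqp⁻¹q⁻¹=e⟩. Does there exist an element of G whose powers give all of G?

|G| = 30. The element pq has order 30 (its powers give 30 distinct elements), so ⟨pq⟩ = G and G is cyclic.

Answer: Yes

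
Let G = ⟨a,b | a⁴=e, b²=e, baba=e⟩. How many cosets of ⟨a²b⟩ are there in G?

First find ord(a²b) by computing successive powers:
  (a²b)¹ = a²b, (a²b)² = e.
So |⟨a²b⟩| = ord(a²b) = 2. With |G| = 8, by Lagrange [G : ⟨a²b⟩] = 8/2 = 4.

Answer: 4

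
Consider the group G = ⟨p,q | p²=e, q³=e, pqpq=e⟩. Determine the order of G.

Enumerate words in the generators, reducing via the relations: the distinct elements are
  {e, p, q, pq, q², pq²}.
No further products give new elements, so |G| = 6.

Answer: 6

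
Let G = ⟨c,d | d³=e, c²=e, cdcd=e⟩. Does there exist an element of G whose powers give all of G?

Every cyclic group is abelian. But c·d = cd while d·c = cd², so c·d ≠ d·c and G is not abelian. Hence G is not cyclic.

Answer: No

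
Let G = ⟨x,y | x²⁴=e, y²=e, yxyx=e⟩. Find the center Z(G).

An element z ∈ Z(G) iff z commutes with every generator.
For example x¹² is central: (x¹²)·x = x¹³ = x·(x¹²); (x¹²)·y = x¹²y = y·(x¹²).
Whereas x ∉ Z(G) since x·y = xy ≠ x²³y = y·x.
Checking each of the 48 elements this way gives Z(G) = {e, x¹²}, of order 2.

Answer: {e, x¹²}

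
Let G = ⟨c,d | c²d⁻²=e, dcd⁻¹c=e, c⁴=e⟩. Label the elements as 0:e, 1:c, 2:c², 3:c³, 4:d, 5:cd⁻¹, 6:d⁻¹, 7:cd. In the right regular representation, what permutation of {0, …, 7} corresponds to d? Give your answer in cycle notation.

(0 4 2 6)(1 7 3 5)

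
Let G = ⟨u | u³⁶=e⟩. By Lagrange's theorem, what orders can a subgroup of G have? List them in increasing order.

|G| = 36 = 2² · 3². By Lagrange's theorem the order of any subgroup divides 36; the divisors of 36 are 1, 2, 3, 4, 6, 9, 12, 18, 36.

Answer: 1, 2, 3, 4, 6, 9, 12, 18, 36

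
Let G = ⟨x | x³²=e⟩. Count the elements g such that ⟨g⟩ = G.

G is cyclic of order 32. An element generates G iff its order is 32, and a cyclic group of order 32 has exactly φ(32) = 16 such elements.

Answer: 16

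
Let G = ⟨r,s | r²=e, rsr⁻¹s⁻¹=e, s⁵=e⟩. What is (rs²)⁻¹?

The order of (rs²) is 10 (smallest k with (rs²)ᵏ = e), so (rs²)⁻¹ = (rs²)⁹ = rs³.
Check: (rs²) · (rs³) → (rs²) · r = s²;   (s²) · s³ = e, giving e as required.

Answer: rs³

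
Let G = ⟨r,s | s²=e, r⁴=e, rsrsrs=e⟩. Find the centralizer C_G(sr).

⟨sr⟩ ⊆ C_G(sr) since powers of sr commute with sr; so |C_G(sr)| ≥ |⟨sr⟩| = 3.
By orbit–stabilizer, |C_G(sr)| = |G| / |conj. class of sr| = 24 / 8 = 3.
The 3 elements commuting with sr are {e, r³s, sr}.

Answer: {e, r³s, sr}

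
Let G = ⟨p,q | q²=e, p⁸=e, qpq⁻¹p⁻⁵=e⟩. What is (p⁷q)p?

Compute (p⁷q) · p by multiplying left to right and reducing via the relations at each step:
  (p⁷q) · p = p⁴q

Answer: p⁴q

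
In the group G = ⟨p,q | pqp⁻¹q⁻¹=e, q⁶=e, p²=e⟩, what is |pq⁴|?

Compute successive powers until reaching e:
  (pq⁴)¹ = pq⁴, (pq⁴)² = q², (pq⁴)³ = p, (pq⁴)⁴ = q⁴, (pq⁴)⁵ = pq², (pq⁴)⁶ = e.
The smallest positive k with (pq⁴)ᵏ = e is 6.

Answer: 6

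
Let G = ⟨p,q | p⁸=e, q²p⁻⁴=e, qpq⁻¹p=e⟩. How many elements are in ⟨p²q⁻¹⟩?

|⟨p²q⁻¹⟩| equals the order of p²q⁻¹. Compute successive powers until reaching e:
  (p²q⁻¹)¹ = p²q⁻¹, (p²q⁻¹)² = p⁴, (p²q⁻¹)³ = p²q, (p²q⁻¹)⁴ = e.
The smallest positive k with (p²q⁻¹)ᵏ = e is 4, so |⟨p²q⁻¹⟩| = 4.

Answer: 4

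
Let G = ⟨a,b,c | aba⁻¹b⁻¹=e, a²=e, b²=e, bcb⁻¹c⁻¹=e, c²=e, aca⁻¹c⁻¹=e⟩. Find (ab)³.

Compute successive powers of (ab), reducing at each step:
  (ab)²: (ab) · a = b;   b · b = e
  (ab)³: e · a = a;   a · b = ab

Answer: ab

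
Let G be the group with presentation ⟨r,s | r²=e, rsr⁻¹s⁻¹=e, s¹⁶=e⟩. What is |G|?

Enumerate words in the generators, reducing via the relations: the distinct elements are
  {e, r, s, rs, s², s³, s⁴, s⁵, s⁶, s⁷, s⁸, s⁹, rs², rs³, rs⁴, rs⁵, rs⁶, rs⁷, rs⁸, rs⁹, s¹², s¹³, s¹¹, s¹⁰, s¹⁴, s¹⁵, rs¹², rs¹³, rs¹¹, rs¹⁰, rs¹⁴, rs¹⁵}.
No further products give new elements, so |G| = 32.

Answer: 32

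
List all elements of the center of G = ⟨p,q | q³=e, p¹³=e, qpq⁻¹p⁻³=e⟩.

An element z ∈ Z(G) iff z commutes with every generator.
For example e is central: e·p = p = p·e; e·q = q = q·e.
Whereas p ∉ Z(G) since p·q = pq ≠ p³q = q·p.
Checking each of the 39 elements this way gives Z(G) = {e}, of order 1.

Answer: {e}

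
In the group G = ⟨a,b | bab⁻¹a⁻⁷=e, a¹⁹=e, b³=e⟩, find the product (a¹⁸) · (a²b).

Compute (a¹⁸) · (a²b) by multiplying left to right and reducing via the relations at each step:
  (a¹⁸) · a² = a
  a · b = ab

Answer: ab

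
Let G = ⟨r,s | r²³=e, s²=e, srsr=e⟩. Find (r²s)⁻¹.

The order of (r²s) is 2 (smallest k with (r²s)ᵏ = e), so (r²s)⁻¹ = (r²s)¹ = r²s.
Check: (r²s) · (r²s) → (r²s) · r² = s;   s · s = e, giving e as required.

Answer: r²s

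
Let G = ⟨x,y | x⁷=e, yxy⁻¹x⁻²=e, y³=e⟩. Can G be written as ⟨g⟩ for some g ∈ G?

Every cyclic group is abelian. But x·y = xy while y·x = x²y, so x·y ≠ y·x and G is not abelian. Hence G is not cyclic.

Answer: No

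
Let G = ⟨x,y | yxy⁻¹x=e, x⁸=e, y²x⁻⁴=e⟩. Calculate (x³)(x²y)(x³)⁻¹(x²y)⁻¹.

[(x³), (x²y)] = (x³)·(x²y)·(x³)⁻¹·(x²y)⁻¹.
  (x³) · (x²y) = xy⁻¹
  (xy⁻¹) · (x⁵) = y
  y · (x²y⁻¹) = x⁶

Answer: x⁶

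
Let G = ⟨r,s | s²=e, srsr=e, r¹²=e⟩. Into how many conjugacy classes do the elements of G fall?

The conjugacy classes (representative and size) are:
  [e] (size 1), [r¹¹] (size 2), [r²] (size 2), [r⁹] (size 2), [r⁴] (size 2), [r⁵] (size 2), [r⁶] (size 1), [s] (size 6), [rs] (size 6).
Class equation: 1 + 2 + 2 + 2 + 2 + 2 + 1 + 6 + 6 = 24 = |G|. So G has 9 conjugacy classes.

Answer: 9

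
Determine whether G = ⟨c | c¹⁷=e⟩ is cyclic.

|G| = 17. The element c has order 17 (its powers give 17 distinct elements), so ⟨c⟩ = G and G is cyclic.

Answer: Yes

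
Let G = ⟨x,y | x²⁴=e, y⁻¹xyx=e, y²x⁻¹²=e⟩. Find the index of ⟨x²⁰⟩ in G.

First find ord(x²⁰) by computing successive powers:
  (x²⁰)¹ = x²⁰, (x²⁰)² = x¹⁶, (x²⁰)³ = x¹², (x²⁰)⁴ = x⁸, (x²⁰)⁵ = x⁴, (x²⁰)⁶ = e.
So |⟨x²⁰⟩| = ord(x²⁰) = 6. With |G| = 48, by Lagrange [G : ⟨x²⁰⟩] = 48/6 = 8.

Answer: 8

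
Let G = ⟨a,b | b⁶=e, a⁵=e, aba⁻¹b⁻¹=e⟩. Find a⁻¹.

The order of a is 5 (smallest k with aᵏ = e), so a⁻¹ = a⁴ = a⁴.
Check: a · (a⁴) → a · a⁴ = e, giving e as required.

Answer: a⁴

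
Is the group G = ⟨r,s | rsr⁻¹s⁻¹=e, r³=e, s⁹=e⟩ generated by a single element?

|G| = 27, but the maximum element order in G is 9 < 27. No single element generates all of G, so G is not cyclic.

Answer: No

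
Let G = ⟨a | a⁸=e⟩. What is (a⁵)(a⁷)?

Compute (a⁵) · (a⁷) by multiplying left to right and reducing via the relations at each step:
  (a⁵) · a⁷ = a⁴

Answer: a⁴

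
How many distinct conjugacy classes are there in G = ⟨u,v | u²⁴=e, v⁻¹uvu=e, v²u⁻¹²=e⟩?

The conjugacy classes (representative and size) are:
  [e] (size 1), [u] (size 2), [u²] (size 2), [u³] (size 2), [u⁴] (size 2), [u⁵] (size 2), [u¹⁸] (size 2), [u⁷] (size 2), [u¹⁶] (size 2), [u¹⁵] (size 2), [u¹⁴] (size 2), [u¹³] (size 2), [u¹²] (size 1), [u⁶v] (size 12), [u⁵v⁻¹] (size 12).
Class equation: 1 + 2 + 2 + 2 + 2 + 2 + 2 + 2 + 2 + 2 + 2 + 2 + 1 + 12 + 12 = 48 = |G|. So G has 15 conjugacy classes.

Answer: 15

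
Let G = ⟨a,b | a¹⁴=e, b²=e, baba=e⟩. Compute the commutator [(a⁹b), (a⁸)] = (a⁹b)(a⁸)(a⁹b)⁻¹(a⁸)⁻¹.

[(a⁹b), (a⁸)] = (a⁹b)·(a⁸)·(a⁹b)⁻¹·(a⁸)⁻¹.
  (a⁹b) · (a⁸) = ab
  (ab) · (a⁹b) = a⁶
  (a⁶) · (a⁶) = a¹²

Answer: a¹²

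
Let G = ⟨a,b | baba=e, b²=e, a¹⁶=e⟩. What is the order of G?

Enumerate words in the generators, reducing via the relations: the distinct elements are
  {a, b, e, ab, a², a³, a⁴, a⁵, a⁶, a⁷, a⁸, a⁹, a²b, a³b, a¹², a¹³, a¹¹, a¹⁰, a¹⁴, a¹⁵, a⁴b, a⁵b, a⁶b, a⁷b, a⁸b, a⁹b, a¹²b, a¹³b, a¹¹b, a¹⁰b, a¹⁴b, a¹⁵b}.
No further products give new elements, so |G| = 32.

Answer: 32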